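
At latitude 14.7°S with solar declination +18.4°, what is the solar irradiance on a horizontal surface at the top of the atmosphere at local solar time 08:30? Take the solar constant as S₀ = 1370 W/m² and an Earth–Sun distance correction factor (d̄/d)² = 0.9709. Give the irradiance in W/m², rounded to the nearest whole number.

Hour angle H = 15° × (8.5 − 12) = -52.50°.
With φ = -14.7°, δ = 18.4°, H = -52.50°: sin φ sin δ = -0.0801, cos φ cos δ cos H = 0.5587, so cos θ_z = 0.4786.
Top-of-atmosphere irradiance = S₀ (d̄/d)² cos θ_z = 1370 × 0.9709 × 0.4786 = 636.60 W/m².

637 W/m²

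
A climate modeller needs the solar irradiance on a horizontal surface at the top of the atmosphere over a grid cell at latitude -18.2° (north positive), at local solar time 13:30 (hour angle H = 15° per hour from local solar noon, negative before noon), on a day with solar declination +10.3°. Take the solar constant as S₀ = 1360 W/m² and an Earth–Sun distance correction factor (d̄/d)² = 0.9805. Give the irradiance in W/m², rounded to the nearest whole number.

Hour angle H = 15° × (13.5 − 12) = 22.50°.
With φ = -18.2°, δ = 10.3°, H = 22.50°: sin φ sin δ = -0.0558, cos φ cos δ cos H = 0.8635, so cos θ_z = 0.8077.
Top-of-atmosphere irradiance = S₀ (d̄/d)² cos θ_z = 1360 × 0.9805 × 0.8077 = 1077.05 W/m².

1077 W/m²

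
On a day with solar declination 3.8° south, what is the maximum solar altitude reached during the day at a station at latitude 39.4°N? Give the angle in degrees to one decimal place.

At local solar noon the hour angle is zero, so the elevation is 90° − |φ − δ| = 90° − |39.4° − (-3.8°)| = 90° − 43.2° = 46.8°.

46.8°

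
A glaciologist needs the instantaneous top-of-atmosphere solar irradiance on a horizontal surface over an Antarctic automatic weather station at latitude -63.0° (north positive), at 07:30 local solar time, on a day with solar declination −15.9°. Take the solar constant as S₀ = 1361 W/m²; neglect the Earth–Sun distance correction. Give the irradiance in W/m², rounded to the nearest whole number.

560 W/m²

Hour angle H = 15° × (7.5 − 12) = -67.50°.
cos θ_z = sin φ sin δ + cos φ cos δ cos H = (-0.8910)(-0.2740) + (0.4540)(0.9617)(0.3827) = 0.4112.
Top-of-atmosphere irradiance = S₀ cos θ_z = 1361 × 0.4112 = 559.64 W/m².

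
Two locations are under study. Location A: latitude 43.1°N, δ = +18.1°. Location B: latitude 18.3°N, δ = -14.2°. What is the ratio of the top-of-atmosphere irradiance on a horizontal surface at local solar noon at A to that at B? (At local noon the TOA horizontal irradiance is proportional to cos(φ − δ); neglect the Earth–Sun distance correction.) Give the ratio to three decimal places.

A: cos θ_z = cos(43.1° − (18.1°)) = 0.9063.
B: cos θ_z = cos(18.3° − (-14.2°)) = 0.8434.
Ratio A/B = 0.9063 / 0.8434 = 1.0746.

1.075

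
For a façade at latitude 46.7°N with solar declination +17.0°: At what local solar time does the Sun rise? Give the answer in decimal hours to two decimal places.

The sunset hour angle satisfies cos H_s = −tan φ tan δ = -0.3244, giving H_s = 108.93°.
Sunrise is at 12 − H_s/15 = 12 − 7.262 = 4.738 h local solar time.

4.74 h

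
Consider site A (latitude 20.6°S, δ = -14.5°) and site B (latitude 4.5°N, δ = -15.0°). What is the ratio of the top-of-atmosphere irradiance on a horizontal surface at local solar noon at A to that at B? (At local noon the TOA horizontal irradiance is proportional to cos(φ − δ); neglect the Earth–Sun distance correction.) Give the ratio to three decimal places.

A: cos θ_z = cos(-20.6° − (-14.5°)) = 0.9943.
B: cos θ_z = cos(4.5° − (-15.0°)) = 0.9426.
Ratio A/B = 0.9943 / 0.9426 = 1.0548.

1.055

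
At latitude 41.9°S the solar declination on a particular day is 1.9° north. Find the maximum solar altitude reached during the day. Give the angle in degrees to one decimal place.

46.2°

At local solar noon the hour angle is zero, so the elevation is 90° − |φ − δ| = 90° − |-41.9° − (1.9°)| = 90° − 43.8° = 46.2°.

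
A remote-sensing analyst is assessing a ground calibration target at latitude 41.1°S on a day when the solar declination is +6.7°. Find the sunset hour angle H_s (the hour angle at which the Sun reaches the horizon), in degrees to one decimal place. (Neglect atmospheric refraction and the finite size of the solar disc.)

−tan φ tan δ = −(-0.8724)(0.1175) = 0.1025; H_s = arccos(0.1025) = 84.12°.

84.1°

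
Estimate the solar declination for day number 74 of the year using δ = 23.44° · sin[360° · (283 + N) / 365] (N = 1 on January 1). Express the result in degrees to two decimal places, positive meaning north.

-3.22°

360 × (283 + 74) / 365 = 352.110°; sin(352.110°) = -0.1373.
δ = 23.44 × -0.1373 = -3.218° ≈ -3.22°.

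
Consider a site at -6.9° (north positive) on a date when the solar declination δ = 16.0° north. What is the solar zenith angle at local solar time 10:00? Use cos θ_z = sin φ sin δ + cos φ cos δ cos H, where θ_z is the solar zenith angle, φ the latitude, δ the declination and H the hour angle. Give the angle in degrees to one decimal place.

37.5°

Hour angle H = 15° × (10 − 12) = -30.00°.
cos θ_z = sin(-6.9°) sin(16.0°) + cos(-6.9°) cos(16.0°) cos(-30.00°) = -0.0331 + 0.8264 = 0.7933.
θ_z = arccos(0.7933) = 37.51°.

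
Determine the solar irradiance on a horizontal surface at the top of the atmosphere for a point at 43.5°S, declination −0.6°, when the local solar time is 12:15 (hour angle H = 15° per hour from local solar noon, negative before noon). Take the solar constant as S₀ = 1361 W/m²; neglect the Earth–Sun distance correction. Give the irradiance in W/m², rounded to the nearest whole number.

995 W/m²

Hour angle H = 15° × (12.25 − 12) = 3.75°.
cos θ_z = sin(-43.5°) sin(-0.6°) + cos(-43.5°) cos(-0.6°) cos(3.75°) = 0.0072 + 0.7238 = 0.7310.
Top-of-atmosphere irradiance = S₀ cos θ_z = 1361 × 0.7310 = 994.89 W/m².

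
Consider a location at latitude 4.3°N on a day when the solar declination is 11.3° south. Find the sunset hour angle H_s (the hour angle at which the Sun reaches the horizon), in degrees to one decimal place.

The sunset hour angle satisfies cos H_s = −tan φ tan δ = 0.0150, giving H_s = 89.14°.

89.1°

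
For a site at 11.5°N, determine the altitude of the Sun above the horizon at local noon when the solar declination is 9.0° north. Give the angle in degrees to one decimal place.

At local solar noon the hour angle is zero, so the elevation is 90° − |φ − δ| = 90° − |11.5° − (9.0°)| = 90° − 2.5° = 87.5°.

87.5°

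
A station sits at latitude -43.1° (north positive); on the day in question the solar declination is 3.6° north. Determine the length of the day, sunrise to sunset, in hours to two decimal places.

cos H_s = −tan(-43.1°) · tan(3.6°) = 0.0589, so H_s = arccos(0.0589) = 86.62°.
Day length = 2 H_s / 15° h⁻¹ = 173.24° / 15 = 11.549 h.

11.55 hours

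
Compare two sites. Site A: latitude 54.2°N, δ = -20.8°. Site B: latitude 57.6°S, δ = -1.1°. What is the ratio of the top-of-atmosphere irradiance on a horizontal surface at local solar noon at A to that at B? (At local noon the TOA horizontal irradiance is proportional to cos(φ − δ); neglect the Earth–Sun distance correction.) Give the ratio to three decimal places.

A: cos θ_z = cos(54.2° − (-20.8°)) = 0.2588.
B: cos θ_z = cos(-57.6° − (-1.1°)) = 0.5519.
Ratio A/B = 0.2588 / 0.5519 = 0.4689.

0.469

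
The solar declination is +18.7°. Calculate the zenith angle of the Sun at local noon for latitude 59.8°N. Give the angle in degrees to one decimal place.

At local solar noon the hour angle is zero, so the zenith angle is |φ − δ| = |59.8° − (18.7°)| = 41.1°.

41.1°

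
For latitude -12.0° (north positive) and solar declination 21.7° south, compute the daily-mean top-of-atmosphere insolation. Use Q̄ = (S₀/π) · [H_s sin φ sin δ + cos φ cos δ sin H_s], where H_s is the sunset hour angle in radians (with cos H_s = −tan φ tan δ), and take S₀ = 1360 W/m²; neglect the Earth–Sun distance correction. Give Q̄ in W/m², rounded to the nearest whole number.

cos H_s = −tan(-12.0°) · tan(-21.7°) = -0.0846, so H_s = arccos(-0.0846) = 94.85°. In radians, H_s = 1.6554.
H_s sin φ sin δ = 1.6554 × -0.2079 × -0.3697 = 0.1272.
cos φ cos δ sin H_s = 0.9781 × 0.9291 × 0.9964 = 0.9055.
Q̄ = (1360/π) × (0.1272 + 0.9055) = 432.90 × 1.0327 = 447.06 W/m².

447 W/m²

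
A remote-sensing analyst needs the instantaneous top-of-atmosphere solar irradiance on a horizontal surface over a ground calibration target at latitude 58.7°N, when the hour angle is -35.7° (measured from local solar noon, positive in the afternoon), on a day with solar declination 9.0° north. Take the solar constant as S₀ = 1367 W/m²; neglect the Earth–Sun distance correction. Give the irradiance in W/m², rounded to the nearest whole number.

With φ = 58.7°, δ = 9.0°, H = -35.70°: sin φ sin δ = 0.1337, cos φ cos δ cos H = 0.4167, so cos θ_z = 0.5504.
Top-of-atmosphere irradiance = S₀ cos θ_z = 1367 × 0.5504 = 752.40 W/m².

752 W/m²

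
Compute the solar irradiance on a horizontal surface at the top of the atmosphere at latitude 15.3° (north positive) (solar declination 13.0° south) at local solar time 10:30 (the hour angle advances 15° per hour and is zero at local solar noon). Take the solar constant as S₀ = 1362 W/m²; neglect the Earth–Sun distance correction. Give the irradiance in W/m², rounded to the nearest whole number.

1102 W/m²

Hour angle H = 15° × (10.5 − 12) = -22.50°.
cos θ_z = sin(15.3°) sin(-13.0°) + cos(15.3°) cos(-13.0°) cos(-22.50°) = -0.0594 + 0.8683 = 0.8089.
Top-of-atmosphere irradiance = S₀ cos θ_z = 1362 × 0.8089 = 1101.72 W/m².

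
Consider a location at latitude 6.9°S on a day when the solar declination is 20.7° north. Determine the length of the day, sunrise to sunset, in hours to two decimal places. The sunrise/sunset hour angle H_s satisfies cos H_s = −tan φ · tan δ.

The sunset hour angle satisfies cos H_s = −tan φ tan δ = 0.0457, giving H_s = 87.38°.
Day length = 2 H_s / 15° h⁻¹ = 174.76° / 15 = 11.651 h.

11.65 hours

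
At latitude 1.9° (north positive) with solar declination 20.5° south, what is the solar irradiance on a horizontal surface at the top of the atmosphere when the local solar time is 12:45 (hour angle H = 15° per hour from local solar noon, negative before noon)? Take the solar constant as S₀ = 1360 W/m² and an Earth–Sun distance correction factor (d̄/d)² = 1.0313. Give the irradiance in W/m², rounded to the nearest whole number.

Hour angle H = 15° × (12.75 − 12) = 11.25°.
cos θ_z = sin φ sin δ + cos φ cos δ cos H = (0.0332)(-0.3502) + (0.9995)(0.9367)(0.9808) = 0.9066.
Top-of-atmosphere irradiance = S₀ (d̄/d)² cos θ_z = 1360 × 1.0313 × 0.9066 = 1271.57 W/m².

1272 W/m²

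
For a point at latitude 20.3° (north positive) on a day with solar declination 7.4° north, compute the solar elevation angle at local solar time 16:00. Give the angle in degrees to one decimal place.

Hour angle H = 15° × (16 − 12) = 60.00°.
cos θ_z = sin φ sin δ + cos φ cos δ cos H = (0.3469)(0.1288) + (0.9379)(0.9917)(0.5000) = 0.5097.
θ_z = arccos(0.5097) = 59.36°, so the elevation is 90° − 59.36° = 30.64°.

30.6°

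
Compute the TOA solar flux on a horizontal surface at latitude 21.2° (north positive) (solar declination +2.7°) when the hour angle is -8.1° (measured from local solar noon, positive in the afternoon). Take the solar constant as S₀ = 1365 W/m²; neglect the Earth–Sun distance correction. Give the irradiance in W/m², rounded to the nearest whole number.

With φ = 21.2°, δ = 2.7°, H = -8.10°: sin φ sin δ = 0.0170, cos φ cos δ cos H = 0.9220, so cos θ_z = 0.9390.
Top-of-atmosphere irradiance = S₀ cos θ_z = 1365 × 0.9390 = 1281.73 W/m².

1282 W/m²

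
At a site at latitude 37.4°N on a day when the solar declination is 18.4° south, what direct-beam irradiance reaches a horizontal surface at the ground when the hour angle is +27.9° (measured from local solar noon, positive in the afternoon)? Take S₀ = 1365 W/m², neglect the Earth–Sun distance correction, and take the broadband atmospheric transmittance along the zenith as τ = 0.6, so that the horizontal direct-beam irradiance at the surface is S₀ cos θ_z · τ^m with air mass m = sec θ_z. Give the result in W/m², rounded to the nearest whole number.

221 W/m²

With φ = 37.4°, δ = -18.4°, H = 27.90°: sin φ sin δ = -0.1917, cos φ cos δ cos H = 0.6662, so cos θ_z = 0.4745.
Air mass m = 1/cos θ_z = 1/0.4745 = 2.107; τ^m = 0.6^2.107 = 0.3409.
Surface direct beam = 1365 × 0.4745 × 0.3409 = 220.80 W/m².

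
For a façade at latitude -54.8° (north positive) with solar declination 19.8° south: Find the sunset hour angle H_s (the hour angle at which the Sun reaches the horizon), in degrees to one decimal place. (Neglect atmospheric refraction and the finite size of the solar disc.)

120.7°

The sunset hour angle satisfies cos H_s = −tan φ tan δ = -0.5104, giving H_s = 120.69°.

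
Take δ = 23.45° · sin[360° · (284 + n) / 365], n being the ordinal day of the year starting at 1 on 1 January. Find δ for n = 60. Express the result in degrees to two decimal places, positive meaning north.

360 × (284 + 60) / 365 = 339.288°; sin(339.288°) = -0.3537.
δ = 23.45 × -0.3537 = -8.294° ≈ -8.29°.

-8.29°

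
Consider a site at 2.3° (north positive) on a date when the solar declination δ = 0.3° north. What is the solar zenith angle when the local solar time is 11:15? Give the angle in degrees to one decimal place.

11.4°

Hour angle H = 15° × (11.25 − 12) = -11.25°.
cos θ_z = sin(2.3°) sin(0.3°) + cos(2.3°) cos(0.3°) cos(-11.25°) = 0.0002 + 0.9800 = 0.9802.
θ_z = arccos(0.9802) = 11.42°.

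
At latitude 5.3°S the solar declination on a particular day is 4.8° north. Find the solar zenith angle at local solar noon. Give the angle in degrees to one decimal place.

At local solar noon the hour angle is zero, so the zenith angle is |φ − δ| = |-5.3° − (4.8°)| = 10.1°.

10.1°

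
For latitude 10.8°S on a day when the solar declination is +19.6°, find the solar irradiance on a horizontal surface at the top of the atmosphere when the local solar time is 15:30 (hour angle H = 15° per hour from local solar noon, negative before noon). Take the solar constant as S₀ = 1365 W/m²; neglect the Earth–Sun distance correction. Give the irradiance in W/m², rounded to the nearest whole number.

683 W/m²

Hour angle H = 15° × (15.5 − 12) = 52.50°.
With φ = -10.8°, δ = 19.6°, H = 52.50°: sin φ sin δ = -0.0629, cos φ cos δ cos H = 0.5633, so cos θ_z = 0.5004.
Top-of-atmosphere irradiance = S₀ cos θ_z = 1365 × 0.5004 = 683.05 W/m².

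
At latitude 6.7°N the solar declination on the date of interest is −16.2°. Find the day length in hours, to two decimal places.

11.74 hours

−tan φ tan δ = −(0.1175)(-0.2905) = 0.0341; H_s = arccos(0.0341) = 88.05°.
Day length = 2 H_s / 15° h⁻¹ = 176.10° / 15 = 11.740 h.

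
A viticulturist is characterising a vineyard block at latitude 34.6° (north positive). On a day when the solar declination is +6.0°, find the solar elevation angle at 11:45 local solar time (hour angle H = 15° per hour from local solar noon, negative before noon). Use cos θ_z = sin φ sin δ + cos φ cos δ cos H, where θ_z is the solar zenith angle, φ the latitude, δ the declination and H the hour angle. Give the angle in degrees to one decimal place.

Hour angle H = 15° × (11.75 − 12) = -3.75°.
cos θ_z = sin φ sin δ + cos φ cos δ cos H = (0.5678)(0.1045) + (0.8231)(0.9945)(0.9979) = 0.8762.
θ_z = arccos(0.8762) = 28.81°, so the elevation is 90° − 28.81° = 61.19°.

61.2°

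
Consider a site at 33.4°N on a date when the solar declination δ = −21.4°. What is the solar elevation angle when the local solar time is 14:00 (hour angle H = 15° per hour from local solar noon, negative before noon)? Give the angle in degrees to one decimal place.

Hour angle H = 15° × (14 − 12) = 30.00°.
With φ = 33.4°, δ = -21.4°, H = 30.00°: sin φ sin δ = -0.2009, cos φ cos δ cos H = 0.6732, so cos θ_z = 0.4723.
θ_z = arccos(0.4723) = 61.82°, so the elevation is 90° − 61.82° = 28.18°.

28.2°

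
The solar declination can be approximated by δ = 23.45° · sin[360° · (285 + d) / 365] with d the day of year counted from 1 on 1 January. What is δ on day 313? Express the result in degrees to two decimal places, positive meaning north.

360 × (285 + 313) / 365 = 589.808°; sin(589.808°) = -0.7639.
δ = 23.45 × -0.7639 = -17.913° ≈ -17.91°.

-17.91°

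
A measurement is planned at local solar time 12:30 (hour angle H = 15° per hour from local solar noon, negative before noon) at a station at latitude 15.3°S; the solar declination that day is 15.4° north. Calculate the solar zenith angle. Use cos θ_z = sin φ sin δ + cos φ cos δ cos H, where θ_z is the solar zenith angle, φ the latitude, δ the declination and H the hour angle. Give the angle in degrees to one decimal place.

Hour angle H = 15° × (12.5 − 12) = 7.50°.
With φ = -15.3°, δ = 15.4°, H = 7.50°: sin φ sin δ = -0.0701, cos φ cos δ cos H = 0.9220, so cos θ_z = 0.8519.
θ_z = arccos(0.8519) = 31.58°.

31.6°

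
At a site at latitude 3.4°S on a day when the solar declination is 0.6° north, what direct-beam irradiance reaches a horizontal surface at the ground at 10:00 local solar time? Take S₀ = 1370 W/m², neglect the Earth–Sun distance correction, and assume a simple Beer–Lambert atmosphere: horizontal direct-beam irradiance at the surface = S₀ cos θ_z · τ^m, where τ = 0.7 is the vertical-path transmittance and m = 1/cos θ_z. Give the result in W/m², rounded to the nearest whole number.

783 W/m²

Hour angle H = 15° × (10 − 12) = -30.00°.
cos θ_z = sin(-3.4°) sin(0.6°) + cos(-3.4°) cos(0.6°) cos(-30.00°) = -0.0006 + 0.8645 = 0.8639.
Air mass m = 1/cos θ_z = 1/0.8639 = 1.158; τ^m = 0.7^1.158 = 0.6616.
Surface direct beam = 1370 × 0.8639 × 0.6616 = 783.03 W/m².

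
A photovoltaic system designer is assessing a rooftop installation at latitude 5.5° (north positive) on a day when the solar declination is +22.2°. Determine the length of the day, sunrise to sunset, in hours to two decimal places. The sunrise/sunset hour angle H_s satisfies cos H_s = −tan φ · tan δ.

The sunset hour angle satisfies cos H_s = −tan φ tan δ = -0.0393, giving H_s = 92.25°.
Day length = 2 H_s / 15° h⁻¹ = 184.50° / 15 = 12.300 h.

12.30 hours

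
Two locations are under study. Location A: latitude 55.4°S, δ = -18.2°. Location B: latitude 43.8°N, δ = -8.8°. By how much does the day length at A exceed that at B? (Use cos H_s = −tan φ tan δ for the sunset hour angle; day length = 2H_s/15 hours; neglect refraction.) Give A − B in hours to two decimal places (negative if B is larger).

A: H_s = arccos(−tan -55.4° · tan -18.2°) = 118.46°, so 2H_s/15 = 15.7947 h.
B: H_s = arccos(−tan 43.8° · tan -8.8°) = 81.46°, so 2H_s/15 = 10.8613 h.
A − B = 15.7947 − 10.8613 = 4.9334 h.

+4.93 h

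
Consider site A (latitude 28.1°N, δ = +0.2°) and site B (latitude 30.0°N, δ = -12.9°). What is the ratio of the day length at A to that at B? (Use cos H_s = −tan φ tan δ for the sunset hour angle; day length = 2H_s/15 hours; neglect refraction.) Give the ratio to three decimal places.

1.094

A: H_s = arccos(−tan 28.1° · tan 0.2°) = 90.11°, so 2H_s/15 = 12.0147 h.
B: H_s = arccos(−tan 30.0° · tan -12.9°) = 82.40°, so 2H_s/15 = 10.9867 h.
Ratio A/B = 12.0147 / 10.9867 = 1.0936.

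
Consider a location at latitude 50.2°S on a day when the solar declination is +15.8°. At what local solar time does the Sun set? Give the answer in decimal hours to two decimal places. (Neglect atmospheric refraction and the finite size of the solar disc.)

−tan φ tan δ = −(-1.2002)(0.2830) = 0.3397; H_s = arccos(0.3397) = 70.14°.
Sunset is at 12 + H_s/15 = 12 + 4.676 = 16.676 h local solar time.

16.68 h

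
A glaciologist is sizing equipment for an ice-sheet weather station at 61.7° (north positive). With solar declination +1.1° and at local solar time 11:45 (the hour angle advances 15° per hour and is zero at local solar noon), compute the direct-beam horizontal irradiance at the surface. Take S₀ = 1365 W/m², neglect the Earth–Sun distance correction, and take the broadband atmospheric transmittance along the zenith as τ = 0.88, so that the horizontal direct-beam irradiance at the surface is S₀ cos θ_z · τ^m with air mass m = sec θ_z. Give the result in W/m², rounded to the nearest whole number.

515 W/m²

Hour angle H = 15° × (11.75 − 12) = -3.75°.
With φ = 61.7°, δ = 1.1°, H = -3.75°: sin φ sin δ = 0.0169, cos φ cos δ cos H = 0.4730, so cos θ_z = 0.4899.
Air mass m = 1/cos θ_z = 1/0.4899 = 2.041; τ^m = 0.88^2.041 = 0.7704.
Surface direct beam = 1365 × 0.4899 × 0.7704 = 515.18 W/m².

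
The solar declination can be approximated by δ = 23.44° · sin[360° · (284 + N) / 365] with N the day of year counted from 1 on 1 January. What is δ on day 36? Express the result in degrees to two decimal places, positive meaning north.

-16.40°

360 × (284 + 36) / 365 = 315.616°; sin(315.616°) = -0.6995.
δ = 23.44 × -0.6995 = -16.396° ≈ -16.40°.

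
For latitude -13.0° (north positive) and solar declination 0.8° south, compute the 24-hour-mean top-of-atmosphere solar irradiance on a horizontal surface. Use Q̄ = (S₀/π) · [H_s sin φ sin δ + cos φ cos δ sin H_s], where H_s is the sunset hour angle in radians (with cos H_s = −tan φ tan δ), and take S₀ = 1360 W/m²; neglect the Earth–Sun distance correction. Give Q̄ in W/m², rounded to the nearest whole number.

424 W/m²

−tan φ tan δ = −(-0.2309)(-0.0140) = -0.0032; H_s = arccos(-0.0032) = 90.18°. In radians, H_s = 1.5739.
H_s sin φ sin δ = 1.5739 × -0.2250 × -0.0140 = 0.0050.
cos φ cos δ sin H_s = 0.9744 × 0.9999 × 1.0000 = 0.9743.
Q̄ = (1360/π) × (0.0050 + 0.9743) = 432.90 × 0.9793 = 423.94 W/m².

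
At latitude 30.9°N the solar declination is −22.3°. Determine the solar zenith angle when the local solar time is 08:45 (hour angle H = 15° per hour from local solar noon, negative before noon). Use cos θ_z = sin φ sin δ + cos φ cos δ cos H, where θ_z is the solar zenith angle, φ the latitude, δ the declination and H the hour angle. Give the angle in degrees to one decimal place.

70.8°

Hour angle H = 15° × (8.75 − 12) = -48.75°.
With φ = 30.9°, δ = -22.3°, H = -48.75°: sin φ sin δ = -0.1949, cos φ cos δ cos H = 0.5234, so cos θ_z = 0.3285.
θ_z = arccos(0.3285) = 70.82°.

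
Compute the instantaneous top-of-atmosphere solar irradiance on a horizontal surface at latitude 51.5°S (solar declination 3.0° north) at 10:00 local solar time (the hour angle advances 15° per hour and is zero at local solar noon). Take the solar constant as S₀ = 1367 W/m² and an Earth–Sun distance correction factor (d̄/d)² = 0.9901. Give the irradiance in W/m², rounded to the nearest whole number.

673 W/m²

Hour angle H = 15° × (10 − 12) = -30.00°.
With φ = -51.5°, δ = 3.0°, H = -30.00°: sin φ sin δ = -0.0410, cos φ cos δ cos H = 0.5384, so cos θ_z = 0.4974.
Top-of-atmosphere irradiance = S₀ (d̄/d)² cos θ_z = 1367 × 0.9901 × 0.4974 = 673.21 W/m².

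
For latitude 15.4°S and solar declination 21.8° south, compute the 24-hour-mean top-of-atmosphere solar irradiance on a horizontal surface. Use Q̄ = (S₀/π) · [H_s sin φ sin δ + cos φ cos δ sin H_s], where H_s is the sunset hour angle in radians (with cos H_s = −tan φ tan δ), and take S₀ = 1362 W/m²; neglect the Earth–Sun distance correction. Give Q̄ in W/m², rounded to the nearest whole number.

cos H_s = −tan(-15.4°) · tan(-21.8°) = -0.1102, so H_s = arccos(-0.1102) = 96.33°. In radians, H_s = 1.6813.
H_s sin φ sin δ = 1.6813 × -0.2656 × -0.3714 = 0.1658.
cos φ cos δ sin H_s = 0.9641 × 0.9285 × 0.9939 = 0.8897.
Q̄ = (1362/π) × (0.1658 + 0.8897) = 433.54 × 1.0555 = 457.60 W/m².

458 W/m²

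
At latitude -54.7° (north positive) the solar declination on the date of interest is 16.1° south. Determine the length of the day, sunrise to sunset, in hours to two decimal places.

cos H_s = −tan(-54.7°) · tan(-16.1°) = -0.4077, so H_s = arccos(-0.4077) = 114.06°.
Day length = 2 H_s / 15° h⁻¹ = 228.12° / 15 = 15.208 h.

15.21 hours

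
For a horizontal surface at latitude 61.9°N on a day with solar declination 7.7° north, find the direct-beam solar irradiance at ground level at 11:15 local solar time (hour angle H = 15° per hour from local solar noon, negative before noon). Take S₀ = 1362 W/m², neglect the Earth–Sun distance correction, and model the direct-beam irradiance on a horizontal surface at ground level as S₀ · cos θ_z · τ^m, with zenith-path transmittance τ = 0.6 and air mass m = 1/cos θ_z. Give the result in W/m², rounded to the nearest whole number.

323 W/m²

Hour angle H = 15° × (11.25 − 12) = -11.25°.
cos θ_z = sin(61.9°) sin(7.7°) + cos(61.9°) cos(7.7°) cos(-11.25°) = 0.1182 + 0.4578 = 0.5760.
Air mass m = 1/cos θ_z = 1/0.5760 = 1.736; τ^m = 0.6^1.736 = 0.4120.
Surface direct beam = 1362 × 0.5760 × 0.4120 = 323.22 W/m².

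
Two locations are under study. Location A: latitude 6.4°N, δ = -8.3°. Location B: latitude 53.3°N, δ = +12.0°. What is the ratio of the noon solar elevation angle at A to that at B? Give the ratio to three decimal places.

A: 90° − |6.4 − (-8.3)| = 75.30°.
B: 90° − |53.3 − (12.0)| = 48.70°.
Ratio A/B = 75.3000 / 48.7000 = 1.5462.

1.546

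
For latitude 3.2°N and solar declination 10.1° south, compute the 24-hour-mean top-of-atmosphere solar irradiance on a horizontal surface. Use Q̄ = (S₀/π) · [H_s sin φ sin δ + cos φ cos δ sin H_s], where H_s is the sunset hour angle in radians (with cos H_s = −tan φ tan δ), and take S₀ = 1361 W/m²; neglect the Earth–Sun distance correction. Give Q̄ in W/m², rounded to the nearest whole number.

419 W/m²

−tan φ tan δ = −(0.0559)(-0.1781) = 0.0100; H_s = arccos(0.0100) = 89.43°. In radians, H_s = 1.5608.
H_s sin φ sin δ = 1.5608 × 0.0558 × -0.1754 = -0.0153.
cos φ cos δ sin H_s = 0.9984 × 0.9845 × 1.0000 = 0.9829.
Q̄ = (1361/π) × (-0.0153 + 0.9829) = 433.22 × 0.9676 = 419.18 W/m².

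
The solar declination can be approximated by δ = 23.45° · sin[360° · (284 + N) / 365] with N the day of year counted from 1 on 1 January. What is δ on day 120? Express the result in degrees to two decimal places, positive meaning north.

+14.59°

360 × (284 + 120) / 365 = 398.466°; sin(398.466°) = 0.6221.
δ = 23.45 × 0.6221 = 14.588° ≈ +14.59°.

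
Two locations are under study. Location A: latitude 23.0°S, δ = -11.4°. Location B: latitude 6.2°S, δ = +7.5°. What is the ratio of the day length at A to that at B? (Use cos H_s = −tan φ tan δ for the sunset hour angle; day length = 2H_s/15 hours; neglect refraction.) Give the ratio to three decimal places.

1.064

A: H_s = arccos(−tan -23.0° · tan -11.4°) = 94.91°, so 2H_s/15 = 12.6547 h.
B: H_s = arccos(−tan -6.2° · tan 7.5°) = 89.18°, so 2H_s/15 = 11.8907 h.
Ratio A/B = 12.6547 / 11.8907 = 1.0643.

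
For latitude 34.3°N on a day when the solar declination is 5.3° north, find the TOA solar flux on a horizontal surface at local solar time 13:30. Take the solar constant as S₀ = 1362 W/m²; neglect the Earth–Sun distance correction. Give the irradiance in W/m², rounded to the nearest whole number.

1106 W/m²

Hour angle H = 15° × (13.5 − 12) = 22.50°.
cos θ_z = sin(34.3°) sin(5.3°) + cos(34.3°) cos(5.3°) cos(22.50°) = 0.0521 + 0.7600 = 0.8121.
Top-of-atmosphere irradiance = S₀ cos θ_z = 1362 × 0.8121 = 1106.08 W/m².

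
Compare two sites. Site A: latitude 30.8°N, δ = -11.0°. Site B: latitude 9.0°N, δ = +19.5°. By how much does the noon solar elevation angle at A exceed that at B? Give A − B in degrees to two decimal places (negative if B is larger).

A: 90° − |30.8 − (-11.0)| = 48.20°.
B: 90° − |9.0 − (19.5)| = 79.50°.
A − B = 48.20 − 79.50 = -31.30°.

-31.30°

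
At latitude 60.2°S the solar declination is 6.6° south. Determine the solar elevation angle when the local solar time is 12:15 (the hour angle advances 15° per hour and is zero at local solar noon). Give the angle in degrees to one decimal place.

Hour angle H = 15° × (12.25 − 12) = 3.75°.
With φ = -60.2°, δ = -6.6°, H = 3.75°: sin φ sin δ = 0.0997, cos φ cos δ cos H = 0.4926, so cos θ_z = 0.5923.
θ_z = arccos(0.5923) = 53.68°, so the elevation is 90° − 53.68° = 36.32°.

36.3°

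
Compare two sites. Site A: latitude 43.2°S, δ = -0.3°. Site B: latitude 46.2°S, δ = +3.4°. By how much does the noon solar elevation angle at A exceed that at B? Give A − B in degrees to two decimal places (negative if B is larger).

A: 90° − |-43.2 − (-0.3)| = 47.10°.
B: 90° − |-46.2 − (3.4)| = 40.40°.
A − B = 47.10 − 40.40 = 6.70°.

+6.70°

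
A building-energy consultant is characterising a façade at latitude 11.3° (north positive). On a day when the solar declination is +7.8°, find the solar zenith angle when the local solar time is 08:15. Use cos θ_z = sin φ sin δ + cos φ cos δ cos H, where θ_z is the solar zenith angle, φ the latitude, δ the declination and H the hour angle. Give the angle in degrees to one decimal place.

55.5°

Hour angle H = 15° × (8.25 − 12) = -56.25°.
cos θ_z = sin(11.3°) sin(7.8°) + cos(11.3°) cos(7.8°) cos(-56.25°) = 0.0266 + 0.5398 = 0.5664.
θ_z = arccos(0.5664) = 55.50°.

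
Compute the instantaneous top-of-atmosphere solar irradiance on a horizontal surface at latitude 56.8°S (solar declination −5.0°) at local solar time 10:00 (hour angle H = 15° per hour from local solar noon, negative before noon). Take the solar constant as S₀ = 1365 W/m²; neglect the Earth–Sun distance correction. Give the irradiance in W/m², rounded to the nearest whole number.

Hour angle H = 15° × (10 − 12) = -30.00°.
With φ = -56.8°, δ = -5.0°, H = -30.00°: sin φ sin δ = 0.0729, cos φ cos δ cos H = 0.4724, so cos θ_z = 0.5453.
Top-of-atmosphere irradiance = S₀ cos θ_z = 1365 × 0.5453 = 744.33 W/m².

744 W/m²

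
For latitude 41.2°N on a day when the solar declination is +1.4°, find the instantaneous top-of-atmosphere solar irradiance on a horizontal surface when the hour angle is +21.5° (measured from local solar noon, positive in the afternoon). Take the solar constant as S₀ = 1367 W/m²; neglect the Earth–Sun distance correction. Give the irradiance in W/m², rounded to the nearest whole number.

With φ = 41.2°, δ = 1.4°, H = 21.50°: sin φ sin δ = 0.0161, cos φ cos δ cos H = 0.6999, so cos θ_z = 0.7160.
Top-of-atmosphere irradiance = S₀ cos θ_z = 1367 × 0.7160 = 978.77 W/m².

979 W/m²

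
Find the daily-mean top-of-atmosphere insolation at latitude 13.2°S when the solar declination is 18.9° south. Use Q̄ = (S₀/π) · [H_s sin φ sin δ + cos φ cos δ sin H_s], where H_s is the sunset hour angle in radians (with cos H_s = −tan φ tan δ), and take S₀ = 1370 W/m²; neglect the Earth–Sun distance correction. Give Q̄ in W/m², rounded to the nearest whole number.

cos H_s = −tan(-13.2°) · tan(-18.9°) = -0.0803, so H_s = arccos(-0.0803) = 94.61°. In radians, H_s = 1.6513.
H_s sin φ sin δ = 1.6513 × -0.2284 × -0.3239 = 0.1222.
cos φ cos δ sin H_s = 0.9736 × 0.9461 × 0.9968 = 0.9182.
Q̄ = (1370/π) × (0.1222 + 0.9182) = 436.08 × 1.0404 = 453.70 W/m².

454 W/m²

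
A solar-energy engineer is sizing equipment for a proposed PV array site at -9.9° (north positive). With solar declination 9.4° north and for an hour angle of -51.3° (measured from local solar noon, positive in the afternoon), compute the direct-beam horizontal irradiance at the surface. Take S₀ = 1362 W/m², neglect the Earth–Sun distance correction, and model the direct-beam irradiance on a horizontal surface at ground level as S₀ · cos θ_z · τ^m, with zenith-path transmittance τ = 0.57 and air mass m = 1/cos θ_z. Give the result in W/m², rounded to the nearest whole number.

299 W/m²

cos θ_z = sin φ sin δ + cos φ cos δ cos H = (-0.1719)(0.1633) + (0.9851)(0.9866)(0.6252) = 0.5796.
Air mass m = 1/cos θ_z = 1/0.5796 = 1.725; τ^m = 0.57^1.725 = 0.3792.
Surface direct beam = 1362 × 0.5796 × 0.3792 = 299.35 W/m².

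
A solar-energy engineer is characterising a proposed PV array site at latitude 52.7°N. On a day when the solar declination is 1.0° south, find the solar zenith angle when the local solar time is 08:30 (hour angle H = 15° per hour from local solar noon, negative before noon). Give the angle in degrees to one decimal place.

Hour angle H = 15° × (8.5 − 12) = -52.50°.
cos θ_z = sin(52.7°) sin(-1.0°) + cos(52.7°) cos(-1.0°) cos(-52.50°) = -0.0139 + 0.3688 = 0.3549.
θ_z = arccos(0.3549) = 69.21°.

69.2°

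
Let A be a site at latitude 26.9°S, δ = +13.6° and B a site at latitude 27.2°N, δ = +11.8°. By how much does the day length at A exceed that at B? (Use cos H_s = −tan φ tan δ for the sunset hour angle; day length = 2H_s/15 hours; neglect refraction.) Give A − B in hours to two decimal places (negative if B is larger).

-1.76 h

A: H_s = arccos(−tan -26.9° · tan 13.6°) = 82.95°, so 2H_s/15 = 11.0600 h.
B: H_s = arccos(−tan 27.2° · tan 11.8°) = 96.16°, so 2H_s/15 = 12.8213 h.
A − B = 11.0600 − 12.8213 = -1.7613 h.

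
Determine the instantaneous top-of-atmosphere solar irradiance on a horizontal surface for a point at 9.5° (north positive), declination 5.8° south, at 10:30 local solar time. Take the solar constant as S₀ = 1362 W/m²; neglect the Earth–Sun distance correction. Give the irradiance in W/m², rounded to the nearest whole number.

1212 W/m²

Hour angle H = 15° × (10.5 − 12) = -22.50°.
cos θ_z = sin(9.5°) sin(-5.8°) + cos(9.5°) cos(-5.8°) cos(-22.50°) = -0.0167 + 0.9065 = 0.8898.
Top-of-atmosphere irradiance = S₀ cos θ_z = 1362 × 0.8898 = 1211.91 W/m².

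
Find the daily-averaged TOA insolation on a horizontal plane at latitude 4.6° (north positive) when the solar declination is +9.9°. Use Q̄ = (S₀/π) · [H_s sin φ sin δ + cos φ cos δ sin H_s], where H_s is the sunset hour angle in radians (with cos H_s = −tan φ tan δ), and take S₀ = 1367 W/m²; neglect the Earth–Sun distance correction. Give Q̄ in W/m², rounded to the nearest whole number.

−tan φ tan δ = −(0.0805)(0.1745) = -0.0140; H_s = arccos(-0.0140) = 90.80°. In radians, H_s = 1.5848.
H_s sin φ sin δ = 1.5848 × 0.0802 × 0.1719 = 0.0218.
cos φ cos δ sin H_s = 0.9968 × 0.9851 × 0.9999 = 0.9818.
Q̄ = (1367/π) × (0.0218 + 0.9818) = 435.13 × 1.0036 = 436.70 W/m².

437 W/m²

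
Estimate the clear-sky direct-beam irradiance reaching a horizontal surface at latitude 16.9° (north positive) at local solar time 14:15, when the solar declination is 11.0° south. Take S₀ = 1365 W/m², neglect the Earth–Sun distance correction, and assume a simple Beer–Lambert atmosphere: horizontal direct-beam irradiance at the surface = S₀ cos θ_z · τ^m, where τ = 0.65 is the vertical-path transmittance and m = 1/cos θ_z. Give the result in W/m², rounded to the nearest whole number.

547 W/m²

Hour angle H = 15° × (14.25 − 12) = 33.75°.
With φ = 16.9°, δ = -11.0°, H = 33.75°: sin φ sin δ = -0.0555, cos φ cos δ cos H = 0.7809, so cos θ_z = 0.7254.
Air mass m = 1/cos θ_z = 1/0.7254 = 1.379; τ^m = 0.65^1.379 = 0.5521.
Surface direct beam = 1365 × 0.7254 × 0.5521 = 546.67 W/m².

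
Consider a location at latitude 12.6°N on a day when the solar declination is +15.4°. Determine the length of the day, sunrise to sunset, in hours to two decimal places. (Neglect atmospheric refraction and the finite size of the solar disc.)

12.47 hours

−tan φ tan δ = −(0.2235)(0.2754) = -0.0616; H_s = arccos(-0.0616) = 93.53°.
Day length = 2 H_s / 15° h⁻¹ = 187.06° / 15 = 12.471 h.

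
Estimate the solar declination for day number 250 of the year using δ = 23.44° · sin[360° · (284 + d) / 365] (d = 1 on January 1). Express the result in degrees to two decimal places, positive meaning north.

360 × (284 + 250) / 365 = 526.685°; sin(526.685°) = 0.2303.
δ = 23.44 × 0.2303 = 5.398° ≈ +5.40°.

+5.40°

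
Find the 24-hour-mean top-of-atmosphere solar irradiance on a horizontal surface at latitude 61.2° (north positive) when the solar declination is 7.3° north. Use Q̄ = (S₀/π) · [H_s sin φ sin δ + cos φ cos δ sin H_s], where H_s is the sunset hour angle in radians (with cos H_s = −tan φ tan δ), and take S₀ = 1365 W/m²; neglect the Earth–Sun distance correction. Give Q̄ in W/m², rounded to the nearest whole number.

289 W/m²

The sunset hour angle satisfies cos H_s = −tan φ tan δ = -0.2330, giving H_s = 103.47°. In radians, H_s = 1.8059.
H_s sin φ sin δ = 1.8059 × 0.8763 × 0.1271 = 0.2011.
cos φ cos δ sin H_s = 0.4818 × 0.9919 × 0.9725 = 0.4648.
Q̄ = (1365/π) × (0.2011 + 0.4648) = 434.49 × 0.6659 = 289.33 W/m².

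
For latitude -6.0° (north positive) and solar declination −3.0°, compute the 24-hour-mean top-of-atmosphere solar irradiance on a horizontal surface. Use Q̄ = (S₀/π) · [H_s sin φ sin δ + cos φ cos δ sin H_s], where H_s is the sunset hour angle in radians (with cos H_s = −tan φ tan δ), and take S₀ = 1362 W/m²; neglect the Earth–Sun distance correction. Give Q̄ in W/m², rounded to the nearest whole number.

−tan φ tan δ = −(-0.1051)(-0.0524) = -0.0055; H_s = arccos(-0.0055) = 90.32°. In radians, H_s = 1.5764.
H_s sin φ sin δ = 1.5764 × -0.1045 × -0.0523 = 0.0086.
cos φ cos δ sin H_s = 0.9945 × 0.9986 × 1.0000 = 0.9931.
Q̄ = (1362/π) × (0.0086 + 0.9931) = 433.54 × 1.0017 = 434.28 W/m².

434 W/m²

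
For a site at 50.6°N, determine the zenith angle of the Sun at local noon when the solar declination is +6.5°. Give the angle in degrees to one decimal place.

At local solar noon the hour angle is zero, so the zenith angle is |φ − δ| = |50.6° − (6.5°)| = 44.1°.

44.1°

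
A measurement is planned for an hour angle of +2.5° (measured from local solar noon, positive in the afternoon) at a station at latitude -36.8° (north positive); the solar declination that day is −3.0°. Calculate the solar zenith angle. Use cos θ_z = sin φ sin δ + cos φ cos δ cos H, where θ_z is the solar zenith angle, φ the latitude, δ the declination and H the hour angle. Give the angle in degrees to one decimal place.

33.9°

cos θ_z = sin φ sin δ + cos φ cos δ cos H = (-0.5990)(-0.0523) + (0.8007)(0.9986)(0.9990) = 0.8301.
θ_z = arccos(0.8301) = 33.89°.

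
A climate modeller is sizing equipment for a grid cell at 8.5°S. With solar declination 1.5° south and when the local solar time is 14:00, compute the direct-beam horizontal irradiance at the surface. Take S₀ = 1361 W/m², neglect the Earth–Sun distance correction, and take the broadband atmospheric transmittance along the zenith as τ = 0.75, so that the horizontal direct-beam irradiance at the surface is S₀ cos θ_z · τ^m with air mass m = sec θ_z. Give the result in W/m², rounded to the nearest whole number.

Hour angle H = 15° × (14 − 12) = 30.00°.
With φ = -8.5°, δ = -1.5°, H = 30.00°: sin φ sin δ = 0.0039, cos φ cos δ cos H = 0.8562, so cos θ_z = 0.8601.
Air mass m = 1/cos θ_z = 1/0.8601 = 1.163; τ^m = 0.75^1.163 = 0.7156.
Surface direct beam = 1361 × 0.8601 × 0.7156 = 837.68 W/m².

838 W/m²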